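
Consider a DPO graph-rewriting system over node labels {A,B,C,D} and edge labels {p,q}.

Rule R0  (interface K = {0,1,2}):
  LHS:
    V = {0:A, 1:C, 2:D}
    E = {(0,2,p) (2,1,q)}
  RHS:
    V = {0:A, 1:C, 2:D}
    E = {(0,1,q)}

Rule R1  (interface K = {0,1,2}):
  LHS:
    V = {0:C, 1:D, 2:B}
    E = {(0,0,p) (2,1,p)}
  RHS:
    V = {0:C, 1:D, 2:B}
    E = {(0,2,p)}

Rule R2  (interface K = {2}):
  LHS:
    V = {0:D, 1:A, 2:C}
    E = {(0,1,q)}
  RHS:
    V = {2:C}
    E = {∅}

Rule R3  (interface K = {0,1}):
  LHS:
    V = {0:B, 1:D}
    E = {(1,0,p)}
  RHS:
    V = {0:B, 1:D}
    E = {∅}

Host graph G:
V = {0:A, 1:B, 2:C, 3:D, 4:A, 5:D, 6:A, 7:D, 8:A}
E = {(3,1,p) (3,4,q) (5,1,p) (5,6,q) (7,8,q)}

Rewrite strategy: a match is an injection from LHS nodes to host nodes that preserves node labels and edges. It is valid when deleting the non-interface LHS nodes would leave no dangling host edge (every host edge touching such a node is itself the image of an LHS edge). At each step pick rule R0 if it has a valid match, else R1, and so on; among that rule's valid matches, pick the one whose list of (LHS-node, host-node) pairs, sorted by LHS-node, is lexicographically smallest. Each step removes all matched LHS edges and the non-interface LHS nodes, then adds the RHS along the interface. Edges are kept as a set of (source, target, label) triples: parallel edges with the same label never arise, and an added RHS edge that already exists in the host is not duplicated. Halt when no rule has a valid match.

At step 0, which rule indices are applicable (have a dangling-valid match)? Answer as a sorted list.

Answer: [R2,R3]

Rewrite trace:
R0: no valid match — LHS pattern not found
R1: no valid match — LHS pattern not found
R2: 1 valid match — {0↦7, 1↦8, 2↦2}
R3: 2 valid matches — {0↦1, 1↦3}, {0↦1, 1↦5}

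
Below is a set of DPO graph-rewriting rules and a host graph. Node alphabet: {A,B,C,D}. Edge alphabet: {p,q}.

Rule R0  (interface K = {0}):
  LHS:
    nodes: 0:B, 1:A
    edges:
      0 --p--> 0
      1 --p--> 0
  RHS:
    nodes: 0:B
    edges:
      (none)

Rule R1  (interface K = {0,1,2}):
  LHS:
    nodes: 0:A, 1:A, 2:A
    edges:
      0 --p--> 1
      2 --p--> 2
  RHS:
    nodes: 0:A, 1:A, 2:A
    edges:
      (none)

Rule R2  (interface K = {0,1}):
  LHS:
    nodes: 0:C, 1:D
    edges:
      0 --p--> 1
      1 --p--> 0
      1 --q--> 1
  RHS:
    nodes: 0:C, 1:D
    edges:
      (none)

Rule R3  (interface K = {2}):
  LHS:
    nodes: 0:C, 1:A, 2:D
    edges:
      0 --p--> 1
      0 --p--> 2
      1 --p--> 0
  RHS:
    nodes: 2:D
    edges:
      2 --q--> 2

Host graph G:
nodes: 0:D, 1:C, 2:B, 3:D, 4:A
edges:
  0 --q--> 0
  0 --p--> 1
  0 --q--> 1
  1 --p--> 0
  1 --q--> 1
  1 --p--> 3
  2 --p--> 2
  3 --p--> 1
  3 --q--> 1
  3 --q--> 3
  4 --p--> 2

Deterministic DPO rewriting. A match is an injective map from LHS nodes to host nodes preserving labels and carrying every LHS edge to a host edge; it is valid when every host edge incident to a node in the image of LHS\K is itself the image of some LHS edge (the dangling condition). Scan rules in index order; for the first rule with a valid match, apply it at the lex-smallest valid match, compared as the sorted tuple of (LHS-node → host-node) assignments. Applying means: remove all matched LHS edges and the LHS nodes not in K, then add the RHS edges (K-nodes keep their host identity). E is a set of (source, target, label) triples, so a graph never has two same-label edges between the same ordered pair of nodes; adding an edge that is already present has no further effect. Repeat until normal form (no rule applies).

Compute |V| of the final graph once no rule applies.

Answer: 4

Rewrite trace:
initial: |V|=5 |E|=11  E = 0-q->0 0-p->1 0-q->1 1-p->0 1-q->1 1-p->3 2-p->2 3-p->1 3-q->1 3-q->3 4-p->2
step 1: apply R0 at {0↦2, 1↦4}  → |V|=4 |E|=9  E = 0-q->0 0-p->1 0-q->1 1-p->0 1-q->1 1-p->3 3-p->1 3-q->1 3-q->3
step 2: apply R2 at {0↦1, 1↦0}  → |V|=4 |E|=6  E = 0-q->1 1-q->1 1-p->3 3-p->1 3-q->1 3-q->3
step 3: apply R2 at {0↦1, 1↦3}  → |V|=4 |E|=3  E = 0-q->1 1-q->1 3-q->1
halt: no rule applies after step 3
NF nodes: {0:D, 1:C, 2:B, 3:D}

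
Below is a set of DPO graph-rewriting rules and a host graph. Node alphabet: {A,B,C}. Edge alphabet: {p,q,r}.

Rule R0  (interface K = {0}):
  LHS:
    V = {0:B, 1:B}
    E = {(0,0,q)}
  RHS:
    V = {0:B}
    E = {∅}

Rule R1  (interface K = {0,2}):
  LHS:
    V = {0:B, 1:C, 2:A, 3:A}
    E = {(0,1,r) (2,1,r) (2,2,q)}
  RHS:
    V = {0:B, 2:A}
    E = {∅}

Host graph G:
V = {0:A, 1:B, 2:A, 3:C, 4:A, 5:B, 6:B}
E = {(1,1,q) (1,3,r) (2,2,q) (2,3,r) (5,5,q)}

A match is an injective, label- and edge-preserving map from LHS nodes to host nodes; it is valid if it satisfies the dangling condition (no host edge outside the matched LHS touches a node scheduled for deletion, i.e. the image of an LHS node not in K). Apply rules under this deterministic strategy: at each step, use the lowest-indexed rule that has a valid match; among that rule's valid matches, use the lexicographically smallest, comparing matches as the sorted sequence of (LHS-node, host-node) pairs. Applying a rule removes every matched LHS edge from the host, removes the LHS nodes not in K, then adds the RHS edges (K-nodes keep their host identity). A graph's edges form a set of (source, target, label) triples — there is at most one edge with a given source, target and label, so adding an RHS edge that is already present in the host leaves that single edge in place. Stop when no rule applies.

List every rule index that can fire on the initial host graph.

R0: 2 valid matches — {0↦1, 1↦6}, {0↦5, 1↦6}
R1: 2 valid matches — {0↦1, 1↦3, 2↦2, 3↦0}, {0↦1, 1↦3, 2↦2, 3↦4}

Answer: [R0,R1]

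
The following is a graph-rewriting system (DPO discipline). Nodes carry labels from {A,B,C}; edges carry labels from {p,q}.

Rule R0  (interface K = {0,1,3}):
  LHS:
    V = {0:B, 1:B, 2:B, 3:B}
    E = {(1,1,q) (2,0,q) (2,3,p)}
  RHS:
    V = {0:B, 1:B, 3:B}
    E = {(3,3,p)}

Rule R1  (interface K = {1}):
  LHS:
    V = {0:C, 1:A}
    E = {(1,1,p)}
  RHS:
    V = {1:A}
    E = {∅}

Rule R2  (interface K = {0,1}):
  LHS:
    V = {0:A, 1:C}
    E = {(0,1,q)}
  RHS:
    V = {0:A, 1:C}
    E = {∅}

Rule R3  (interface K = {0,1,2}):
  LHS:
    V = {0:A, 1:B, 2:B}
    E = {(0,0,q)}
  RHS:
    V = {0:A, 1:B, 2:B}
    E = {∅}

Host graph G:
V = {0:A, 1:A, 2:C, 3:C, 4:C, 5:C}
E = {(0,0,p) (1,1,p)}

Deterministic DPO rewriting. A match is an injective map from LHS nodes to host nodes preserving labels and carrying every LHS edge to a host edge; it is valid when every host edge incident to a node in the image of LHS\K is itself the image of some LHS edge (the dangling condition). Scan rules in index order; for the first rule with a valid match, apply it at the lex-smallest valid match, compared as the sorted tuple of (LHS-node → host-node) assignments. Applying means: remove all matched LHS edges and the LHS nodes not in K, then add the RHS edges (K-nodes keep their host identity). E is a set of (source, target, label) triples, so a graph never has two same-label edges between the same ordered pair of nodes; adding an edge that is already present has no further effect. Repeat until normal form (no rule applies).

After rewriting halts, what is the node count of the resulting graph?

initial: |V|=6 |E|=2  E = 0-p->0 1-p->1
step 1: apply R1 at {0↦2, 1↦0}  → |V|=5 |E|=1  E = 1-p->1
step 2: apply R1 at {0↦3, 1↦1}  → |V|=4 |E|=0  E = ∅
normal form: no rule applies after step 2
NF nodes: {0:A, 1:A, 4:C, 5:C}

Answer: 4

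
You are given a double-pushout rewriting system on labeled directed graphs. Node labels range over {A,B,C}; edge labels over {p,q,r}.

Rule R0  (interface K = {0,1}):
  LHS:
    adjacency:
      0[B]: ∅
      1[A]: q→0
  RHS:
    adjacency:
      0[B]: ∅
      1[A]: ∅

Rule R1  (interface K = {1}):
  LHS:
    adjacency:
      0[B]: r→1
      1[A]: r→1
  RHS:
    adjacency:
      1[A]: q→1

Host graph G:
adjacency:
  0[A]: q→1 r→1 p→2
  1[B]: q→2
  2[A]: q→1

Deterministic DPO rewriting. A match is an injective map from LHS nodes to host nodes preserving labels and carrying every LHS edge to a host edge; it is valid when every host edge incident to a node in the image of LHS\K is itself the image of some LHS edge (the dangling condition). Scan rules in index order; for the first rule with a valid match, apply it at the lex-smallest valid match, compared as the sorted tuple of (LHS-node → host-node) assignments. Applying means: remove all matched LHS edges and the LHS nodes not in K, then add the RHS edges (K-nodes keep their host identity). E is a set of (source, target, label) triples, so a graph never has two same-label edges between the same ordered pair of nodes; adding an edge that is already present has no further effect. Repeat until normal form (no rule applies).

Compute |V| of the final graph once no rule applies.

start.  V:3 E:5  edges: 0-q->1 0-r->1 0-p->2 1-q->2 2-q->1
1. fire R0 via {0↦1, 1↦0}  →  V:3 E:4  edges: 0-r->1 0-p->2 1-q->2 2-q->1
2. fire R0 via {0↦1, 1↦2}  →  V:3 E:3  edges: 0-r->1 0-p->2 1-q->2
halt: no rule applies after step 2
NF nodes: {0:A, 1:B, 2:A}

Answer: 3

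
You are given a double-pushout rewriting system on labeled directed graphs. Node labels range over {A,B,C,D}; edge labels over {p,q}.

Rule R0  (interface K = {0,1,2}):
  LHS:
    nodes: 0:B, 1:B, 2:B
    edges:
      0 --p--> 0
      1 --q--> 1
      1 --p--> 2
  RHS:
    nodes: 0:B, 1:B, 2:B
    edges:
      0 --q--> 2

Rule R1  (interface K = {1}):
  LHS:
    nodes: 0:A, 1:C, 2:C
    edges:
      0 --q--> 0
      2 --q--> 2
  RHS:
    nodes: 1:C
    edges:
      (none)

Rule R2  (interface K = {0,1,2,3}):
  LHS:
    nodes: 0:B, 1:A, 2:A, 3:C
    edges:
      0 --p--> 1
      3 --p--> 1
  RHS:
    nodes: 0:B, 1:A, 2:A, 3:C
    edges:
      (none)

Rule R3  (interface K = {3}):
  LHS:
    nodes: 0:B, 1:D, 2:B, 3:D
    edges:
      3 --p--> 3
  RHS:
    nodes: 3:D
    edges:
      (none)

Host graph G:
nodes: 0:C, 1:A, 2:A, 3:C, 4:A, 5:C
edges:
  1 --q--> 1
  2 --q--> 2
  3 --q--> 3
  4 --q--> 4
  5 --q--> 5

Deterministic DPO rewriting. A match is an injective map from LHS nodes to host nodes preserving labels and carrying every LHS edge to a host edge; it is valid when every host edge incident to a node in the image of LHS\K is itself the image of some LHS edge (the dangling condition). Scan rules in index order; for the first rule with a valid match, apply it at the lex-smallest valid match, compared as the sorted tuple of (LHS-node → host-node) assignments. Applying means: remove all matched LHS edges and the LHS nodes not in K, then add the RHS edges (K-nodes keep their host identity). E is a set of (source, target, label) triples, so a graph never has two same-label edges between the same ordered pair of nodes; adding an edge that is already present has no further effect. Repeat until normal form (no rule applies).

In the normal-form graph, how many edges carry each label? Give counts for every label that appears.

Answer: q:1

Derivation:
start.  V:6 E:5  edges: 1-q->1 2-q->2 3-q->3 4-q->4 5-q->5
1. fire R1 via {0↦1, 1↦0, 2↦3}  →  V:4 E:3  edges: 2-q->2 4-q->4 5-q->5
2. fire R1 via {0↦2, 1↦0, 2↦5}  →  V:2 E:1  edges: 4-q->4
halt: no rule applies after step 2
NF edges: [(4, 4, 'q')]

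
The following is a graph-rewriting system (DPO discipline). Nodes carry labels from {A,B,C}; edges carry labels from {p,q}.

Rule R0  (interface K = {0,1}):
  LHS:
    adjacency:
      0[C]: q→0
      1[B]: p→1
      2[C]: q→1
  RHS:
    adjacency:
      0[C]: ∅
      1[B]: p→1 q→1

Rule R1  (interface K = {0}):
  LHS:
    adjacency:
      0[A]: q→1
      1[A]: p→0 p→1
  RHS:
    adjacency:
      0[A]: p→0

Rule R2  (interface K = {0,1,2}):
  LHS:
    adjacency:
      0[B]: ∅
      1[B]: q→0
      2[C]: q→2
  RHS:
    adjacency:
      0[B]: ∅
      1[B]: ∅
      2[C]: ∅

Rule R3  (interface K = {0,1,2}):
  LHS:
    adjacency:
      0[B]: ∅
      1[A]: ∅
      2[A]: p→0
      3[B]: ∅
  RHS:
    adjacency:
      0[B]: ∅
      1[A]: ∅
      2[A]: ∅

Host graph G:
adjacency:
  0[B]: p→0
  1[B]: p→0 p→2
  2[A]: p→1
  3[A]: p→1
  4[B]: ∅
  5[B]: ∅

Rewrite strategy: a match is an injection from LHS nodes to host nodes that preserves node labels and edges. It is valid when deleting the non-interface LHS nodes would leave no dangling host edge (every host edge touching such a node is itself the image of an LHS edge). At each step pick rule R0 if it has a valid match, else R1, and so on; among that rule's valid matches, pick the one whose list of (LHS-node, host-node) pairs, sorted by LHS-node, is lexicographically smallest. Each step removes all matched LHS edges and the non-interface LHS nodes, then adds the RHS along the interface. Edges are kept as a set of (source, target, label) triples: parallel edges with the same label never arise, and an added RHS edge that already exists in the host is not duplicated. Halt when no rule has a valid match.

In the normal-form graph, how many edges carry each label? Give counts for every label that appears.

start.  V:6 E:5  edges: 0-p->0 1-p->0 1-p->2 2-p->1 3-p->1
1. fire R3 via {0↦1, 1↦2, 2↦3, 3↦4}  →  V:5 E:4  edges: 0-p->0 1-p->0 1-p->2 2-p->1
2. fire R3 via {0↦1, 1↦3, 2↦2, 3↦5}  →  V:4 E:3  edges: 0-p->0 1-p->0 1-p->2
halt: no rule applies after step 2
NF edges: [(0, 0, 'p'), (1, 0, 'p'), (1, 2, 'p')]

Answer: p:3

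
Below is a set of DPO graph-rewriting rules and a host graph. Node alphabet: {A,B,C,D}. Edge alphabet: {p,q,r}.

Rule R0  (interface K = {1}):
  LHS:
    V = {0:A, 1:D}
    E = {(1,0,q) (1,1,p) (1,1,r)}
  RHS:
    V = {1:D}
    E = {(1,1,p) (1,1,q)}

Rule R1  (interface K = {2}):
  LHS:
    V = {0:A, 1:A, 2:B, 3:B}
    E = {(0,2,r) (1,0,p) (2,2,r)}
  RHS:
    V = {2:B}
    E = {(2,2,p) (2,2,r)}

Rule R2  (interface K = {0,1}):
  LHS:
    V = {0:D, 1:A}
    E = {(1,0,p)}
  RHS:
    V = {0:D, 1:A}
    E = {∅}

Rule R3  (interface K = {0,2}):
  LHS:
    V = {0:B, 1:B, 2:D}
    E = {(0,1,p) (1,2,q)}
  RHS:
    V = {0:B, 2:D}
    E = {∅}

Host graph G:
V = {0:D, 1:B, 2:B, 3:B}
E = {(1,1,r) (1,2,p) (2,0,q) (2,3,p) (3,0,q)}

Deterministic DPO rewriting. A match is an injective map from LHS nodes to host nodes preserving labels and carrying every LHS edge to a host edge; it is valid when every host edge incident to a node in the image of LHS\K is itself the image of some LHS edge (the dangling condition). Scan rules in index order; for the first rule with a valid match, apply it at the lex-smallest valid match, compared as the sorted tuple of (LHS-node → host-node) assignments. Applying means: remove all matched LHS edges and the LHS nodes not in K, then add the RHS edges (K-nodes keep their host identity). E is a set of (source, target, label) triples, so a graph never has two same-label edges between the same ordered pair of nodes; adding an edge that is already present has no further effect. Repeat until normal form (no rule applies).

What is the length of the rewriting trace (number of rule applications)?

Answer: 2

Steps:
start.  V:4 E:5  edges: 1-r->1 1-p->2 2-q->0 2-p->3 3-q->0
1. fire R3 via {0↦2, 1↦3, 2↦0}  →  V:3 E:3  edges: 1-r->1 1-p->2 2-q->0
2. fire R3 via {0↦1, 1↦2, 2↦0}  →  V:2 E:1  edges: 1-r->1
final graph: no rule applies after step 2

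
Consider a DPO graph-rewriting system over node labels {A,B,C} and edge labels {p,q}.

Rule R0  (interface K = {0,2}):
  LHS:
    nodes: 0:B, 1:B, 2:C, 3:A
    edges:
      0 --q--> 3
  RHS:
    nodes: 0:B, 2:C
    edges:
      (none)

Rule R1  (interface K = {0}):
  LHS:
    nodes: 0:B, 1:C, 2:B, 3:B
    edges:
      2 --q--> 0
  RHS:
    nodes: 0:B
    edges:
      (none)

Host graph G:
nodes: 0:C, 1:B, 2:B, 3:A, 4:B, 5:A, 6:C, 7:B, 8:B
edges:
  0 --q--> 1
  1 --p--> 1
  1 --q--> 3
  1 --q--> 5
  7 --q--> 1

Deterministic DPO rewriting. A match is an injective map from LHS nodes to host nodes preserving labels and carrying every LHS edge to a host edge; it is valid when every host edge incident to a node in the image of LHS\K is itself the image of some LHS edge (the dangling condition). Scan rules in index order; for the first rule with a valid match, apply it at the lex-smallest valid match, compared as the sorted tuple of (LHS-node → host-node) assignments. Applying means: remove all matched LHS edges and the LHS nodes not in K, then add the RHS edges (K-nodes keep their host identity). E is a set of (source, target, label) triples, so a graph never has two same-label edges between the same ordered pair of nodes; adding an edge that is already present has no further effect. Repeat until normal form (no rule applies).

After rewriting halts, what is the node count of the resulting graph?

Answer: 2

Derivation:
[0] host  ⇒  9 nodes, 5 edges  {0-q->1 1-p->1 1-q->3 1-q->5 7-q->1}
[1] R0 @ {0↦1, 1↦2, 2↦0, 3↦3}  ⇒  7 nodes, 4 edges  {0-q->1 1-p->1 1-q->5 7-q->1}
[2] R0 @ {0↦1, 1↦4, 2↦0, 3↦5}  ⇒  5 nodes, 3 edges  {0-q->1 1-p->1 7-q->1}
[3] R1 @ {0↦1, 1↦6, 2↦7, 3↦8}  ⇒  2 nodes, 2 edges  {0-q->1 1-p->1}
halt: no rule applies after step 3
NF nodes: {0:C, 1:B}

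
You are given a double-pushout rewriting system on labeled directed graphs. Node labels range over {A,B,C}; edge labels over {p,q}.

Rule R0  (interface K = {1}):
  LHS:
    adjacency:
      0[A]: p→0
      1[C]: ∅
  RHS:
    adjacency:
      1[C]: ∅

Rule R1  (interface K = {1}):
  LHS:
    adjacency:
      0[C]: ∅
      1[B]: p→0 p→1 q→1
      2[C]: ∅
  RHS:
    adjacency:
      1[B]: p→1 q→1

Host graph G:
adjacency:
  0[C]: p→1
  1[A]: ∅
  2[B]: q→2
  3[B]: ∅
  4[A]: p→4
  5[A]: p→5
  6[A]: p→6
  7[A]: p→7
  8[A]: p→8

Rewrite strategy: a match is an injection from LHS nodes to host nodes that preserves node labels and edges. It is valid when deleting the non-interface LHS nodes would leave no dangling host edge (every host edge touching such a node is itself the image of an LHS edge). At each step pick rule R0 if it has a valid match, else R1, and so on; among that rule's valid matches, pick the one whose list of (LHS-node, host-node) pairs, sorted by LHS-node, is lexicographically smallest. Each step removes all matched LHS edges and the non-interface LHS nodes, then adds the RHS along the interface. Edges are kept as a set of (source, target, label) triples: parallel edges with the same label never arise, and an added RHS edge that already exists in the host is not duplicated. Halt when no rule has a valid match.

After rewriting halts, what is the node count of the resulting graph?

Answer: 4

Derivation:
initial: |V|=9 |E|=7  E = 0-p->1 2-q->2 4-p->4 5-p->5 6-p->6 7-p->7 8-p->8
step 1: apply R0 at {0↦4, 1↦0}  → |V|=8 |E|=6  E = 0-p->1 2-q->2 5-p->5 6-p->6 7-p->7 8-p->8
step 2: apply R0 at {0↦5, 1↦0}  → |V|=7 |E|=5  E = 0-p->1 2-q->2 6-p->6 7-p->7 8-p->8
step 3: apply R0 at {0↦6, 1↦0}  → |V|=6 |E|=4  E = 0-p->1 2-q->2 7-p->7 8-p->8
step 4: apply R0 at {0↦7, 1↦0}  → |V|=5 |E|=3  E = 0-p->1 2-q->2 8-p->8
step 5: apply R0 at {0↦8, 1↦0}  → |V|=4 |E|=2  E = 0-p->1 2-q->2
halt: no rule applies after step 5
NF nodes: {0:C, 1:A, 2:B, 3:B}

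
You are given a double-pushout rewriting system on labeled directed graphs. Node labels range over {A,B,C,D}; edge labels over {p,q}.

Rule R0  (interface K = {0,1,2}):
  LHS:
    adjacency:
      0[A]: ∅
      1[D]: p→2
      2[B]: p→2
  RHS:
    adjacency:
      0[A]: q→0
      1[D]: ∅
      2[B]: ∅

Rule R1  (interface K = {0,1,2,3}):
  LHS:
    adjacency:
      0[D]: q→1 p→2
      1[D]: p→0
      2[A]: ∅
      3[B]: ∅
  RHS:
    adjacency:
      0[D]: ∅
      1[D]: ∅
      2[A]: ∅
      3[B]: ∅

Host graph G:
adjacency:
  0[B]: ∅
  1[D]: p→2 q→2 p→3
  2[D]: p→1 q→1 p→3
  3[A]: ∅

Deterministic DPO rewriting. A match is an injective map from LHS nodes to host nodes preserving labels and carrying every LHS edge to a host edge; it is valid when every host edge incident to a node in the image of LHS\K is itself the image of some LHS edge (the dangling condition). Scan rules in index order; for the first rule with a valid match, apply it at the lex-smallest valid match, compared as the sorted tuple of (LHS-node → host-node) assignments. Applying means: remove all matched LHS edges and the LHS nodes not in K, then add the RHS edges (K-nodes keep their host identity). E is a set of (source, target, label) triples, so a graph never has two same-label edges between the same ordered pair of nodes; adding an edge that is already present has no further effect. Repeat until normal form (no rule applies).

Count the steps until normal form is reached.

initial: |V|=4 |E|=6  E = 1-p->2 1-q->2 1-p->3 2-p->1 2-q->1 2-p->3
step 1: apply R1 at {0↦1, 1↦2, 2↦3, 3↦0}  → |V|=4 |E|=3  E = 1-p->2 2-q->1 2-p->3
step 2: apply R1 at {0↦2, 1↦1, 2↦3, 3↦0}  → |V|=4 |E|=0  E = ∅
final graph: no rule applies after step 2

Answer: 2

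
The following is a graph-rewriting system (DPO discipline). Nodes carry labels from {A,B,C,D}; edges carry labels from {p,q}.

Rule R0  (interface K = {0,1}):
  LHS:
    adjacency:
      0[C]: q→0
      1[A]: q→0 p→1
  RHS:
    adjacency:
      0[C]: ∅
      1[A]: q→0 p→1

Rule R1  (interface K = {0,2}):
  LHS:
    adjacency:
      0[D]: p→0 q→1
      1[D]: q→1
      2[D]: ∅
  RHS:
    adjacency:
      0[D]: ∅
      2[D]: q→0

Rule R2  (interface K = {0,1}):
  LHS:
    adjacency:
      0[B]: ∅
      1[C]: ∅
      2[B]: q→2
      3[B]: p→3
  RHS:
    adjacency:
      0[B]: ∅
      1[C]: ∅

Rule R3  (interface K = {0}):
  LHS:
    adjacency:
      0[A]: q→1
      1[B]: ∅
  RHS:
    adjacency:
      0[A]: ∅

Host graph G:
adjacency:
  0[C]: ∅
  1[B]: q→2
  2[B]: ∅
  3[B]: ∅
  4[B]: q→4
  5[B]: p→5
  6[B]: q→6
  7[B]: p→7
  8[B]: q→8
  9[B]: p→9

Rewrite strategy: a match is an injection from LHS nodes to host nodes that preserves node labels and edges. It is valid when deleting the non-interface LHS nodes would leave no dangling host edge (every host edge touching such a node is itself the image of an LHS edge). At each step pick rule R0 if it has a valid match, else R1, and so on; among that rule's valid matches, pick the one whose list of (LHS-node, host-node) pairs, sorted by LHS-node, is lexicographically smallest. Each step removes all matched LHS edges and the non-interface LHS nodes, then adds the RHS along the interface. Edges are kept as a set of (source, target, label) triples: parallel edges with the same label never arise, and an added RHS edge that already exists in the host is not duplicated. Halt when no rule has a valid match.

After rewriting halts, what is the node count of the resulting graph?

start.  V:10 E:7  edges: 1-q->2 4-q->4 5-p->5 6-q->6 7-p->7 8-q->8 9-p->9
1. fire R2 via {0↦1, 1↦0, 2↦4, 3↦5}  →  V:8 E:5  edges: 1-q->2 6-q->6 7-p->7 8-q->8 9-p->9
2. fire R2 via {0↦1, 1↦0, 2↦6, 3↦7}  →  V:6 E:3  edges: 1-q->2 8-q->8 9-p->9
3. fire R2 via {0↦1, 1↦0, 2↦8, 3↦9}  →  V:4 E:1  edges: 1-q->2
normal form: no rule applies after step 3
NF nodes: {0:C, 1:B, 2:B, 3:B}

Answer: 4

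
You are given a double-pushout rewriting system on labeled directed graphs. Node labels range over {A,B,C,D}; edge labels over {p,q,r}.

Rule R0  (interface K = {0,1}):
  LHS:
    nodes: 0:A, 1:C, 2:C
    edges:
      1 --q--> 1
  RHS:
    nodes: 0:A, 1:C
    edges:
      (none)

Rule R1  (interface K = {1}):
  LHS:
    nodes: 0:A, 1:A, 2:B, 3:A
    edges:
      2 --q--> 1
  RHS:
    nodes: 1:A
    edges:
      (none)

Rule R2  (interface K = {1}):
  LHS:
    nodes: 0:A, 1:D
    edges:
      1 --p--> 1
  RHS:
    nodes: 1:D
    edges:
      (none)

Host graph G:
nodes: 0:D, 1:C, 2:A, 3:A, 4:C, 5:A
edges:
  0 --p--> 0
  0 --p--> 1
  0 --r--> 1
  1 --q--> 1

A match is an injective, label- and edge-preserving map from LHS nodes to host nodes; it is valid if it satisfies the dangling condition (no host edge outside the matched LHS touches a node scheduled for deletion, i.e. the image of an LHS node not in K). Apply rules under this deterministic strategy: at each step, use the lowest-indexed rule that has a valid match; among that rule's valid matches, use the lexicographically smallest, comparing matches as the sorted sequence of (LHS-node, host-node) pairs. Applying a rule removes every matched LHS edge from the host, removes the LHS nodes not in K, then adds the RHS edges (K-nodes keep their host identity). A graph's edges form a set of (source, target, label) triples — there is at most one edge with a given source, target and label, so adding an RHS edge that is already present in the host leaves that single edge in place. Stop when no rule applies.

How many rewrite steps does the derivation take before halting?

Answer: 2

Rewrite trace:
[0] host  ⇒  6 nodes, 4 edges  {0-p->0 0-p->1 0-r->1 1-q->1}
[1] R0 @ {0↦2, 1↦1, 2↦4}  ⇒  5 nodes, 3 edges  {0-p->0 0-p->1 0-r->1}
[2] R2 @ {0↦2, 1↦0}  ⇒  4 nodes, 2 edges  {0-p->1 0-r->1}
normal form: no rule applies after step 2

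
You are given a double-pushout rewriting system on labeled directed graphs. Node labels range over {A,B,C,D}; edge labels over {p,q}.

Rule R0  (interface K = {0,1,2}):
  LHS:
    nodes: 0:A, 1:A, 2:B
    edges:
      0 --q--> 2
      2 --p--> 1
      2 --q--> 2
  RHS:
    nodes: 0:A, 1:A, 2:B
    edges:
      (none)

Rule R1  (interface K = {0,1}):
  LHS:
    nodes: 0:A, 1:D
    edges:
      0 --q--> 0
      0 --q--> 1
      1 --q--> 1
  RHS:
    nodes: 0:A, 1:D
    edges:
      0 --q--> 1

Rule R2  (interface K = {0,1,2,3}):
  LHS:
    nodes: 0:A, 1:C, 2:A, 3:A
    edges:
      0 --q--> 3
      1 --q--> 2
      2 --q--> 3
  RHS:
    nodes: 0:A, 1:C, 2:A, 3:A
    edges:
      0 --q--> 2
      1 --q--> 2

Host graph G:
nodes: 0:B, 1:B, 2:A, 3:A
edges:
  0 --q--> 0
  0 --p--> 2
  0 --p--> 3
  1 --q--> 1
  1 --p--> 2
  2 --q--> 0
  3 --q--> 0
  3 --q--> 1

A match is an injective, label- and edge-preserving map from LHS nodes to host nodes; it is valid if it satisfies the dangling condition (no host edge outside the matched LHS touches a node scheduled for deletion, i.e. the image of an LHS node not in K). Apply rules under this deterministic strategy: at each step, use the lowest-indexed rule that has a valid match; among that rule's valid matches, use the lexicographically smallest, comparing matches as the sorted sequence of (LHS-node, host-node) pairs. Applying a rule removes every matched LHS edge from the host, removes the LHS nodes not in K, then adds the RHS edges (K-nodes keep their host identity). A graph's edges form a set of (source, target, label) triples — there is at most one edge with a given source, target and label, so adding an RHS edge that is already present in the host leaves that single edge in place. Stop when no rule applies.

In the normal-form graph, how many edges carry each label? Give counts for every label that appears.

start.  V:4 E:8  edges: 0-q->0 0-p->2 0-p->3 1-q->1 1-p->2 2-q->0 3-q->0 3-q->1
1. fire R0 via {0↦2, 1↦3, 2↦0}  →  V:4 E:5  edges: 0-p->2 1-q->1 1-p->2 3-q->0 3-q->1
2. fire R0 via {0↦3, 1↦2, 2↦1}  →  V:4 E:2  edges: 0-p->2 3-q->0
final graph: no rule applies after step 2
NF edges: [(0, 2, 'p'), (3, 0, 'q')]

Answer: p:1 q:1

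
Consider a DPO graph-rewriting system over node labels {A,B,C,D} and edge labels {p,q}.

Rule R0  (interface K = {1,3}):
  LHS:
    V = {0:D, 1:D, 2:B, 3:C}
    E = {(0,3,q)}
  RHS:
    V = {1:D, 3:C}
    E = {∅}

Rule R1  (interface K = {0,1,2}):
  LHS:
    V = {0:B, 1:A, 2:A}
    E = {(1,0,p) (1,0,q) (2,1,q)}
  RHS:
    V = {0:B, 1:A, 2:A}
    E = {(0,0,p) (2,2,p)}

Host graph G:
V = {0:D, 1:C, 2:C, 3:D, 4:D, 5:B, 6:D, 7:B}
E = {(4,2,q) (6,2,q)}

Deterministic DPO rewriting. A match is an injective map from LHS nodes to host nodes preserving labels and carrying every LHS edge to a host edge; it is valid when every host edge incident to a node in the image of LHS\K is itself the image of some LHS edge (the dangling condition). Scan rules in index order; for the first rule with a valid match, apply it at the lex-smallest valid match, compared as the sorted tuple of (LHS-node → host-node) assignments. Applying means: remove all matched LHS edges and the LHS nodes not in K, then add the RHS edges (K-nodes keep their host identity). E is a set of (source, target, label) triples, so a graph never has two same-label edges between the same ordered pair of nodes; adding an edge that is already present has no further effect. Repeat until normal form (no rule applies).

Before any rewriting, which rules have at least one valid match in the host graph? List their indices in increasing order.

Answer: [R0]

Derivation:
R0: 12 valid matches — {0↦4, 1↦0, 2↦5, 3↦2}, {0↦4, 1↦0, 2↦7, 3↦2}, {0↦4, 1↦3, 2↦5, 3↦2} (+9 more)
R1: no valid match — LHS pattern not found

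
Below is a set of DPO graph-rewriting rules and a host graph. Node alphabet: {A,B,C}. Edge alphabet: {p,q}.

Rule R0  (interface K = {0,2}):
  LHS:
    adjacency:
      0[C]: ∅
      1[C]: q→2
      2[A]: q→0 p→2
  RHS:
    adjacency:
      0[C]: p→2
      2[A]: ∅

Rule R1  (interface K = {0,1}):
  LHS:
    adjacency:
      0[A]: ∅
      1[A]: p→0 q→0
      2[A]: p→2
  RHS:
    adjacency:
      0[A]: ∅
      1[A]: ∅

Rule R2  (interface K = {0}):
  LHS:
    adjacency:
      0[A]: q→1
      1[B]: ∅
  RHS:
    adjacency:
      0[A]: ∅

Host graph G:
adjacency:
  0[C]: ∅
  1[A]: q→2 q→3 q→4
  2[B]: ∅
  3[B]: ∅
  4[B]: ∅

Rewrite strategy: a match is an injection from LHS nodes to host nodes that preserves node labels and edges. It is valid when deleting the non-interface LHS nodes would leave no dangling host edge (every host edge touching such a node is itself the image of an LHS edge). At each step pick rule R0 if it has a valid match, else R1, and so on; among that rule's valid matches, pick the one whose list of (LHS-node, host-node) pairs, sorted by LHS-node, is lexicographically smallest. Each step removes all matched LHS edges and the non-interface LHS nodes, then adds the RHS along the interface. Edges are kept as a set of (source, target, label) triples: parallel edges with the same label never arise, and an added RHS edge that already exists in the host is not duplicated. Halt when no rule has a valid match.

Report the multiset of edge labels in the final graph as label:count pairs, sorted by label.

[0] host  ⇒  5 nodes, 3 edges  {1-q->2 1-q->3 1-q->4}
[1] R2 @ {0↦1, 1↦2}  ⇒  4 nodes, 2 edges  {1-q->3 1-q->4}
[2] R2 @ {0↦1, 1↦3}  ⇒  3 nodes, 1 edges  {1-q->4}
[3] R2 @ {0↦1, 1↦4}  ⇒  2 nodes, 0 edges  {∅}
final graph: no rule applies after step 3
NF edges: []

Answer: (no edges)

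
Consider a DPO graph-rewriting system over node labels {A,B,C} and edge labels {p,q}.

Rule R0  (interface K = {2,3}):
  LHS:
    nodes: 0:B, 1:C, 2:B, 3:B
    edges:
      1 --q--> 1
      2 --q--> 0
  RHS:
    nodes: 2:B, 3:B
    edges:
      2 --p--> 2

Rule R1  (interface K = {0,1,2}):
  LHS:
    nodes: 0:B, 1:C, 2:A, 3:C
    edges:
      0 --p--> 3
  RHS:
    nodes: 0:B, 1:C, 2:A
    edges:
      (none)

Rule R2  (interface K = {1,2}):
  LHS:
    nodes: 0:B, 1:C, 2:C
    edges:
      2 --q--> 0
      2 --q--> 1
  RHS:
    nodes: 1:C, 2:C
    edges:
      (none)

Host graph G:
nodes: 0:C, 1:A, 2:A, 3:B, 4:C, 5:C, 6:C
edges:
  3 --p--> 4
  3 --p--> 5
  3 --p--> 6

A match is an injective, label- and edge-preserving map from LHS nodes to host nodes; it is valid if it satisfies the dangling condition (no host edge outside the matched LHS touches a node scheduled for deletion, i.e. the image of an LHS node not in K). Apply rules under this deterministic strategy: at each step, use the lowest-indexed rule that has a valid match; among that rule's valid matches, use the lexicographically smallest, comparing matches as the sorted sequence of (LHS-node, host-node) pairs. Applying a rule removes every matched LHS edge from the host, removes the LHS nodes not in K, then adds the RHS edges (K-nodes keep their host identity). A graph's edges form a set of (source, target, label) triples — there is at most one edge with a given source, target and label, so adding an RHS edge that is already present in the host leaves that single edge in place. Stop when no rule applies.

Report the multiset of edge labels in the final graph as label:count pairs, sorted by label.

Answer: (no edges)

Steps:
[0] host  ⇒  7 nodes, 3 edges  {3-p->4 3-p->5 3-p->6}
[1] R1 @ {0↦3, 1↦0, 2↦1, 3↦4}  ⇒  6 nodes, 2 edges  {3-p->5 3-p->6}
[2] R1 @ {0↦3, 1↦0, 2↦1, 3↦5}  ⇒  5 nodes, 1 edges  {3-p->6}
[3] R1 @ {0↦3, 1↦0, 2↦1, 3↦6}  ⇒  4 nodes, 0 edges  {∅}
final graph: no rule applies after step 3
NF edges: []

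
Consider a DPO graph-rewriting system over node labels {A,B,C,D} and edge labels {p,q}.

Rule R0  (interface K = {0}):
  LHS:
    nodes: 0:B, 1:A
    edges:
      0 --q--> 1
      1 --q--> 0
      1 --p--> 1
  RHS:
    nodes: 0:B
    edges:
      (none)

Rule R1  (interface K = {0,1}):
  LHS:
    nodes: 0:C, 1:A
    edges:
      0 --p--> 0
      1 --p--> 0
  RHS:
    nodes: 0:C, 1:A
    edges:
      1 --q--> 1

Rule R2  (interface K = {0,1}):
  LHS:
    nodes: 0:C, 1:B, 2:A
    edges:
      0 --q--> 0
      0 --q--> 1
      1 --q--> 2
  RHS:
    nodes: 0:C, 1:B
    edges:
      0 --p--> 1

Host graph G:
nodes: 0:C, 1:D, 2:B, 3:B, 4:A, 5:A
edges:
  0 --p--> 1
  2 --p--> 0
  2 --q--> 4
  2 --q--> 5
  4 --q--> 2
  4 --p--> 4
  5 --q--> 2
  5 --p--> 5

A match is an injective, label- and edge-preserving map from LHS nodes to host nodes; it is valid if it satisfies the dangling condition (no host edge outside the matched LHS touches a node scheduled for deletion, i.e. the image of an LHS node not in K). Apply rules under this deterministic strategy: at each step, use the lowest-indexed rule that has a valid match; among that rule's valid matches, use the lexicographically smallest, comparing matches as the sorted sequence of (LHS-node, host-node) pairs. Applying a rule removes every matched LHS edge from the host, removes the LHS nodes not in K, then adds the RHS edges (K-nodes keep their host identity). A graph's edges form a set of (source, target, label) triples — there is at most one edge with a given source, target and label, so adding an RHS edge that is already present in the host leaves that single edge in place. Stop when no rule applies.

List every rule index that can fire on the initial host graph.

R0: 2 valid matches — {0↦2, 1↦4}, {0↦2, 1↦5}
R1: no valid match — LHS pattern not found
R2: no valid match — LHS pattern not found

Answer: [R0]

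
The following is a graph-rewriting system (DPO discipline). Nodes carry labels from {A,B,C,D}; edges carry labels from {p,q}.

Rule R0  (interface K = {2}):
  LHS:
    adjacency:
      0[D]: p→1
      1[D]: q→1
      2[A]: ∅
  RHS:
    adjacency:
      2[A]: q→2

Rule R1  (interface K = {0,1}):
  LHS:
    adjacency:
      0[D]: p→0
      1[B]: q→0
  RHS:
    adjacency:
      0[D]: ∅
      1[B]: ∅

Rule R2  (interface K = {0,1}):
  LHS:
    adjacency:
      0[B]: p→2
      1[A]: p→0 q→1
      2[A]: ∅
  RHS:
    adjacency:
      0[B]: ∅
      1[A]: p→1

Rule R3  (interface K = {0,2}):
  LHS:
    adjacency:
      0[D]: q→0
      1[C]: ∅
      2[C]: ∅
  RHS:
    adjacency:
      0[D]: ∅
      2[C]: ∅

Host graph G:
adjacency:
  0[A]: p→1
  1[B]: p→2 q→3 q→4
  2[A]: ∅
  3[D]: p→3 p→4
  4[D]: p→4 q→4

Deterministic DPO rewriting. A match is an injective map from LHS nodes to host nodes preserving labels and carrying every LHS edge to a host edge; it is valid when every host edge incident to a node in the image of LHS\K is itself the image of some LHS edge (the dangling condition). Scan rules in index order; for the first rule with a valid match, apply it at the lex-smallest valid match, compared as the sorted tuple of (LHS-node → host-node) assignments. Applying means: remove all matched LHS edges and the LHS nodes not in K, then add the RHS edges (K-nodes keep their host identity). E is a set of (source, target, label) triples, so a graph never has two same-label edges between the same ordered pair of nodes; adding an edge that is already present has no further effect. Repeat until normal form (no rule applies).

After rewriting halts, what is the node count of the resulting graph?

initial: |V|=5 |E|=8  E = 0-p->1 1-p->2 1-q->3 1-q->4 3-p->3 3-p->4 4-p->4 4-q->4
step 1: apply R1 at {0↦3, 1↦1}  → |V|=5 |E|=6  E = 0-p->1 1-p->2 1-q->4 3-p->4 4-p->4 4-q->4
step 2: apply R1 at {0↦4, 1↦1}  → |V|=5 |E|=4  E = 0-p->1 1-p->2 3-p->4 4-q->4
step 3: apply R0 at {0↦3, 1↦4, 2↦0}  → |V|=3 |E|=3  E = 0-q->0 0-p->1 1-p->2
step 4: apply R2 at {0↦1, 1↦0, 2↦2}  → |V|=2 |E|=1  E = 0-p->0
final graph: no rule applies after step 4
NF nodes: {0:A, 1:B}

Answer: 2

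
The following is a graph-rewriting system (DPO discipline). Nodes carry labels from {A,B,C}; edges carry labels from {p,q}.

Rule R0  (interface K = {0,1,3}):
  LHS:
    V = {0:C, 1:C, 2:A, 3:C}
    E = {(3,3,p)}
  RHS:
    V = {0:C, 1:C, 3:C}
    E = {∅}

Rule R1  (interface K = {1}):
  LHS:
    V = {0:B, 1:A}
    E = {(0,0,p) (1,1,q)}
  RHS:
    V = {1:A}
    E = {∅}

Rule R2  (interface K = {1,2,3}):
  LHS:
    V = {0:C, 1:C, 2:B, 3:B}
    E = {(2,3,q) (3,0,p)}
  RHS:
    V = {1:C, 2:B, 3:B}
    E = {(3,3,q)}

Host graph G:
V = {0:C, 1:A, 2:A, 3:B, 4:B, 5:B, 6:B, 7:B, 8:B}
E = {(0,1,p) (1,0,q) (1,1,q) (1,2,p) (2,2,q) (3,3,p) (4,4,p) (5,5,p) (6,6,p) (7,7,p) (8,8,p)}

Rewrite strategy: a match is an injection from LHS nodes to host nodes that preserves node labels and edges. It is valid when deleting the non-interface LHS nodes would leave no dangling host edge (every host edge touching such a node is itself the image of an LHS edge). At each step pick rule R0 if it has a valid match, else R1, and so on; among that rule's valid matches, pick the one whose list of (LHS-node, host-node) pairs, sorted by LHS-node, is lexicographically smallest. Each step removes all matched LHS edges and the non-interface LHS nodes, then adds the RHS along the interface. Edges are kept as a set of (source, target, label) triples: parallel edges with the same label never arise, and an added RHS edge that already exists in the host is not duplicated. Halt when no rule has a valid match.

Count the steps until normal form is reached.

Answer: 2

Steps:
start.  V:9 E:11  edges: 0-p->1 1-q->0 1-q->1 1-p->2 2-q->2 3-p->3 4-p->4 5-p->5 6-p->6 7-p->7 8-p->8
1. fire R1 via {0↦3, 1↦1}  →  V:8 E:9  edges: 0-p->1 1-q->0 1-p->2 2-q->2 4-p->4 5-p->5 6-p->6 7-p->7 8-p->8
2. fire R1 via {0↦4, 1↦2}  →  V:7 E:7  edges: 0-p->1 1-q->0 1-p->2 5-p->5 6-p->6 7-p->7 8-p->8
final graph: no rule applies after step 2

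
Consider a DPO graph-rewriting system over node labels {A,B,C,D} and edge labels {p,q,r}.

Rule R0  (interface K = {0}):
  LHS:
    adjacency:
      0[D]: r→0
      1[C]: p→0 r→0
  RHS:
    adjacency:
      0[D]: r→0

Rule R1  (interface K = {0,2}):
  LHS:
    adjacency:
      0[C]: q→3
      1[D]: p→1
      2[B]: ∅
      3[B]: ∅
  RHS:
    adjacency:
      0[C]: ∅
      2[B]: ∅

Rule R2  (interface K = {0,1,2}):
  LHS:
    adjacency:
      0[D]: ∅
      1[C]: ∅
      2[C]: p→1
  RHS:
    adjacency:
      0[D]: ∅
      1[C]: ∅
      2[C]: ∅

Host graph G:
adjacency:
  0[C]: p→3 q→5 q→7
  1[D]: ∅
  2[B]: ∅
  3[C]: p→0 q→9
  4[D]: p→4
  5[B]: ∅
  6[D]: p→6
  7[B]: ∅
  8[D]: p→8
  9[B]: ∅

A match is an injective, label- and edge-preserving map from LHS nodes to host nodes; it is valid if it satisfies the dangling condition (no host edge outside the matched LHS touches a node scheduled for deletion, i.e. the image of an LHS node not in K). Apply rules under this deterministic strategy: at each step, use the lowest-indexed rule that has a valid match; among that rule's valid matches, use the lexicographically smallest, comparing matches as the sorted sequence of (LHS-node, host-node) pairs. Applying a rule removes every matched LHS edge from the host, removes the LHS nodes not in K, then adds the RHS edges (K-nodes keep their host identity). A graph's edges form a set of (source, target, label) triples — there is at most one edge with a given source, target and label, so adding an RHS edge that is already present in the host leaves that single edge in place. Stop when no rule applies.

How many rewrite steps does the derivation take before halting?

Answer: 5

Rewrite trace:
start.  V:10 E:8  edges: 0-p->3 0-q->5 0-q->7 3-p->0 3-q->9 4-p->4 6-p->6 8-p->8
1. fire R1 via {0↦0, 1↦4, 2↦2, 3↦5}  →  V:8 E:6  edges: 0-p->3 0-q->7 3-p->0 3-q->9 6-p->6 8-p->8
2. fire R1 via {0↦0, 1↦6, 2↦2, 3↦7}  →  V:6 E:4  edges: 0-p->3 3-p->0 3-q->9 8-p->8
3. fire R1 via {0↦3, 1↦8, 2↦2, 3↦9}  →  V:4 E:2  edges: 0-p->3 3-p->0
4. fire R2 via {0↦1, 1↦0, 2↦3}  →  V:4 E:1  edges: 0-p->3
5. fire R2 via {0↦1, 1↦3, 2↦0}  →  V:4 E:0  edges: ∅
final graph: no rule applies after step 5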